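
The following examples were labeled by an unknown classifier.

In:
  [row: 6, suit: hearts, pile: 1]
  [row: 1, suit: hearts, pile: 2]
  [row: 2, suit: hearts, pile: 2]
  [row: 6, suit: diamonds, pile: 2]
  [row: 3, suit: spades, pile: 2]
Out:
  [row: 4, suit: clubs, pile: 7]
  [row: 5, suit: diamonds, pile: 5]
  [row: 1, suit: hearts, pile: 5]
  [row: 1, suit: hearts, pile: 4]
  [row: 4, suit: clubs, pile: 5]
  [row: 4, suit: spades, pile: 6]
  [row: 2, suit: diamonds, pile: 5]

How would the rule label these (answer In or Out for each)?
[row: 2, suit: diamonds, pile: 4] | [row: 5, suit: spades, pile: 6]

The simplest hypothesis consistent with all the labels is: pile ≤ 2.
[row: 2, suit: diamonds, pile: 4]: Out (pile = 4).
[row: 5, suit: spades, pile: 6]: Out (pile = 6).

Out, Out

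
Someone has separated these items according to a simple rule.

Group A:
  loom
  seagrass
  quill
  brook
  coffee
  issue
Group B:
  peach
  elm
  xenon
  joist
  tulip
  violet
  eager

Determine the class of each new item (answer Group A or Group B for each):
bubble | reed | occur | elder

Looking at the examples, the only property every 'Group A' case has and every 'Group B' case lacks is: has a double letter.
bubble → 'bb' doubled → Group A.
reed → 'ee' doubled → Group A.
occur → 'cc' doubled → Group A.
elder → no doubled letter → Group B.

Group A, Group A, Group A, Group B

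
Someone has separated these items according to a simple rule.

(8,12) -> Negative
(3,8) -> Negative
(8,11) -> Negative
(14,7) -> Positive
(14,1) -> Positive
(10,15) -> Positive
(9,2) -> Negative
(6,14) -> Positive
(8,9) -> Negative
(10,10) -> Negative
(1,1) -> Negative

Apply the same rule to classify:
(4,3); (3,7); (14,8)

The simplest hypothesis consistent with all the labels is: max ≥ 14.

Negative, Negative, Positive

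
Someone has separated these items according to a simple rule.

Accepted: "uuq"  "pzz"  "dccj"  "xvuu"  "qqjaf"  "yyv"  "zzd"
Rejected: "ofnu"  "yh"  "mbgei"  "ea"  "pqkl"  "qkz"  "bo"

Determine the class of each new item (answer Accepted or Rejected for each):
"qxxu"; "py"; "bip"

A rule that fits every label: has a double letter — true of each 'Accepted' example, false of each 'Rejected' one.
"qxxu": 'xx' doubled, checks out → Accepted.
"py": no doubled letter, does not pass → Rejected.
"bip": no doubled letter, does not pass → Rejected.

Accepted, Rejected, Rejected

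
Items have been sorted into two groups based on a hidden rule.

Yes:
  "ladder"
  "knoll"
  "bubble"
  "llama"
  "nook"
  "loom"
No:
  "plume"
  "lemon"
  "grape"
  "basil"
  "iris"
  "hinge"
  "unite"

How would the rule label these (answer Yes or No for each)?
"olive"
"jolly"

No, Yes

The pattern is that an item is 'Yes' exactly when: has a double letter.
"olive": No (no doubled letter). "jolly": Yes ('ll' doubled).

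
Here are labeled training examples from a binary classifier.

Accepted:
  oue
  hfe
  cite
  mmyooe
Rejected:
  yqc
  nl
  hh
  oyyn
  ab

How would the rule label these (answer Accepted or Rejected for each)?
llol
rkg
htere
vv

Rejected, Rejected, Accepted, Rejected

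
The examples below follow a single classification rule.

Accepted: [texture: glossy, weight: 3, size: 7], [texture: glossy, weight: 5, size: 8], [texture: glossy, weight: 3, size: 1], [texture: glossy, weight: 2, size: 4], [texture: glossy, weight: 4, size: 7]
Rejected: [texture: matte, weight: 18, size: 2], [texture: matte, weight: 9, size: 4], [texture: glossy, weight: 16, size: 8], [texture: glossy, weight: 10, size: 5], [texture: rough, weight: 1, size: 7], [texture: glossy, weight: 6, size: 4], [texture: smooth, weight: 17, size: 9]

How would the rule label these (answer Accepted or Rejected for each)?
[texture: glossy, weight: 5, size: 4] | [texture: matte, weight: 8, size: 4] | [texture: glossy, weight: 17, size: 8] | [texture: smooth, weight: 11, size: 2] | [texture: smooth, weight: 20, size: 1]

Accepted, Rejected, Rejected, Rejected, Rejected

The simplest hypothesis consistent with all the labels is: texture is glossy AND weight ≤ 5.
Accepted: [texture: glossy, weight: 5, size: 4], since texture is glossy, weight = 5. Rejected: [texture: matte, weight: 8, size: 4], since texture is matte, weight = 8. Rejected: [texture: glossy, weight: 17, size: 8], since texture is glossy, weight = 17. Rejected: [texture: smooth, weight: 11, size: 2], since texture is smooth, weight = 11. Rejected: [texture: smooth, weight: 20, size: 1], since texture is smooth, weight = 20.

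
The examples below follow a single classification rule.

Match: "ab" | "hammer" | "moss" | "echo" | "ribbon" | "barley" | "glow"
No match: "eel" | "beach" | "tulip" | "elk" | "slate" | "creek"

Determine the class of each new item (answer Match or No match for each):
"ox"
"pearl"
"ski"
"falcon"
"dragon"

Match, No match, No match, Match, Match

The distinguishing property — even length — holds for all the 'Match' cases and none of the 'No match' cases.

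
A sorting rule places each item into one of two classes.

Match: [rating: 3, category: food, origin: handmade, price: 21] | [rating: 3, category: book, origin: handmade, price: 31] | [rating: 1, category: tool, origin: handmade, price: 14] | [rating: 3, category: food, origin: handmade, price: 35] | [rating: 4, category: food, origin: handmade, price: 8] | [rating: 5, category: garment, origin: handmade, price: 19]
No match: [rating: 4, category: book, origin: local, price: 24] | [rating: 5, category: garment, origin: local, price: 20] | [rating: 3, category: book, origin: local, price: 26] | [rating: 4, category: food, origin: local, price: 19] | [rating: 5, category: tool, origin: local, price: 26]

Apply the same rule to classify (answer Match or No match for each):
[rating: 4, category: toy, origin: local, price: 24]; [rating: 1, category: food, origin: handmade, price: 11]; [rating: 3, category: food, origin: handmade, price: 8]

No match, Match, Match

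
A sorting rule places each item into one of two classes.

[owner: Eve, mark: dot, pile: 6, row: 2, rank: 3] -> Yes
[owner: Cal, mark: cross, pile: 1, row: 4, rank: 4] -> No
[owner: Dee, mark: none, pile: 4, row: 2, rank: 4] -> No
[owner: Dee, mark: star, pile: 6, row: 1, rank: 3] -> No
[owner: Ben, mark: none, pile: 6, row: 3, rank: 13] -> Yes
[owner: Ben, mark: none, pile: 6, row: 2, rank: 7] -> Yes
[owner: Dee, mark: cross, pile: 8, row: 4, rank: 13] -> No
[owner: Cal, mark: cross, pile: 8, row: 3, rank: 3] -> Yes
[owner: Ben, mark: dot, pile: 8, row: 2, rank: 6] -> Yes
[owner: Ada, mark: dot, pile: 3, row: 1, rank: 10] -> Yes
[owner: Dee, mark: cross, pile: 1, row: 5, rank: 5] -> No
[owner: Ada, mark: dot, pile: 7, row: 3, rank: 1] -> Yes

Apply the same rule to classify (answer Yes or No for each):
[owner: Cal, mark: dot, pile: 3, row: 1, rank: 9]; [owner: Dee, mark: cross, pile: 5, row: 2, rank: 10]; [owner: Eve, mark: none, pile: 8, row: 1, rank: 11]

Yes, No, Yes

'Yes' ⟺ owner is not Dee AND row ≤ 3.
[owner: Cal, mark: dot, pile: 3, row: 1, rank: 9]: Yes (owner is Cal, row = 1). [owner: Dee, mark: cross, pile: 5, row: 2, rank: 10]: No (owner is Dee, row = 2). [owner: Eve, mark: none, pile: 8, row: 1, rank: 11]: Yes (owner is Eve, row = 1).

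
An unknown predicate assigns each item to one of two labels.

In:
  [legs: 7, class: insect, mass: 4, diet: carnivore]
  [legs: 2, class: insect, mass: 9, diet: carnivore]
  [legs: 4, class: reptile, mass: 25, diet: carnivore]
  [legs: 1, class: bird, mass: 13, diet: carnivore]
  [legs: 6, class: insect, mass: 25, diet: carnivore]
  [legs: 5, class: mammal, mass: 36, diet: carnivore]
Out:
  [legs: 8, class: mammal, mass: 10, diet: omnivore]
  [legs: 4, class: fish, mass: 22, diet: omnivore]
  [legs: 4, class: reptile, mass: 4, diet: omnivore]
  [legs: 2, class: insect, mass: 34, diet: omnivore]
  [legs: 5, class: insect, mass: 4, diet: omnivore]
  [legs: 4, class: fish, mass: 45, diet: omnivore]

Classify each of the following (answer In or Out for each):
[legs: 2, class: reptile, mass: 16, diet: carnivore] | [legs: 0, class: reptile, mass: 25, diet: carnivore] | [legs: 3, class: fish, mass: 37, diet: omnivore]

In, In, Out

The rule appears to be: diet is carnivore.
[legs: 2, class: reptile, mass: 16, diet: carnivore]: In (diet is carnivore).
[legs: 0, class: reptile, mass: 25, diet: carnivore]: In (diet is carnivore).
[legs: 3, class: fish, mass: 37, diet: omnivore]: Out (diet is omnivore).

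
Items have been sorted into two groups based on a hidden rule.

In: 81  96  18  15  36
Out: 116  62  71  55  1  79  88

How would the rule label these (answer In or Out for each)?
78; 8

Every 'In' example satisfies: multiple of 3. None of the 'Out' examples do.
In: 78, since 78 = 3·26.
Out: 8, since 8 = 3·2 + 2.

In, Out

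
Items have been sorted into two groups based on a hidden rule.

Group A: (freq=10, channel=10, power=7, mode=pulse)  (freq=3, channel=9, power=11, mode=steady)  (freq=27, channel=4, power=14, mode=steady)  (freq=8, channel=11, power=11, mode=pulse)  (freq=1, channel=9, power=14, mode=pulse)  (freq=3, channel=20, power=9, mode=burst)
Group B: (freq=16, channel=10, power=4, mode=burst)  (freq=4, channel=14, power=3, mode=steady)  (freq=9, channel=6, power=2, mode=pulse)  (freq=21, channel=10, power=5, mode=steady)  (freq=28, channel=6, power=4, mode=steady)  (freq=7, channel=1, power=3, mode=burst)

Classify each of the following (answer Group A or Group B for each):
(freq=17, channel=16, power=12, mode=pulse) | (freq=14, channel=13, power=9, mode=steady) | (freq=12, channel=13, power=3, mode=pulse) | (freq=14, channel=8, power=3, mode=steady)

A rule that fits every label: power ≥ 7 — true of each 'Group A' example, false of each 'Group B' one.

Group A, Group A, Group B, Group B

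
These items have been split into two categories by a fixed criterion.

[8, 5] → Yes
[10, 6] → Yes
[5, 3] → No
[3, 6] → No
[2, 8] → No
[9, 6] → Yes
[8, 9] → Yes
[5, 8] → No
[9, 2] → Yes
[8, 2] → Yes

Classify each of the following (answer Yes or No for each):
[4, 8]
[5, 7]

The distinguishing property — first ≥ 6 — holds for all the 'Yes' cases and none of the 'No' cases.
[4, 8] → first 4 → No. [5, 7] → first 5 → No.

No, No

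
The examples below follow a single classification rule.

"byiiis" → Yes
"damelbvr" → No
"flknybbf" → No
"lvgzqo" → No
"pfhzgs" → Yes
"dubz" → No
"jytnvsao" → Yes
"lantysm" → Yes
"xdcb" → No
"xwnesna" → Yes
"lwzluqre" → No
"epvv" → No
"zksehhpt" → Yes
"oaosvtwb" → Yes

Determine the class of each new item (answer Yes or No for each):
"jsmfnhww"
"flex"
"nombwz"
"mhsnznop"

Yes, No, No, Yes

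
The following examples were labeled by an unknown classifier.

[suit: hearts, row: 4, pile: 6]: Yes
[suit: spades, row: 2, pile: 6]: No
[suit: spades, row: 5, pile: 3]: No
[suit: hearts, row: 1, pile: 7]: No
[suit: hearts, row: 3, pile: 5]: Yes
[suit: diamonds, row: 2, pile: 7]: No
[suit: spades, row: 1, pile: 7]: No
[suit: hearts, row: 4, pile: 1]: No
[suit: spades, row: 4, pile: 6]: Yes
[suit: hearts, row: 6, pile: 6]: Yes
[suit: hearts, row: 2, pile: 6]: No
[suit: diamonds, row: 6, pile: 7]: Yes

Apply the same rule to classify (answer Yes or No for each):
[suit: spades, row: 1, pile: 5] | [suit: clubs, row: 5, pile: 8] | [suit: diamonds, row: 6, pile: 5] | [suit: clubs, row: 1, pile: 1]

No, Yes, Yes, No

One predicate separates the groups cleanly: row ≥ 3 AND pile ≥ 5.
[suit: spades, row: 1, pile: 5] → row = 1, pile = 5 → No.
[suit: clubs, row: 5, pile: 8] → row = 5, pile = 8 → Yes.
[suit: diamonds, row: 6, pile: 5] → row = 6, pile = 5 → Yes.
[suit: clubs, row: 1, pile: 1] → row = 1, pile = 1 → No.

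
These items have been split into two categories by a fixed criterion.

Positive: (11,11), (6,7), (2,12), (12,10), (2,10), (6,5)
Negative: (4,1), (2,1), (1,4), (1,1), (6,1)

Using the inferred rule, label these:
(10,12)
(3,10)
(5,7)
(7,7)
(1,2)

The simplest hypothesis consistent with all the labels is: sum ≥ 11.
Positive: (10,12), since 10+12 = 22. Positive: (3,10), since 3+10 = 13. Positive: (5,7), since 5+7 = 12. Positive: (7,7), since 7+7 = 14. Negative: (1,2), since 1+2 = 3.

Positive, Positive, Positive, Positive, Negative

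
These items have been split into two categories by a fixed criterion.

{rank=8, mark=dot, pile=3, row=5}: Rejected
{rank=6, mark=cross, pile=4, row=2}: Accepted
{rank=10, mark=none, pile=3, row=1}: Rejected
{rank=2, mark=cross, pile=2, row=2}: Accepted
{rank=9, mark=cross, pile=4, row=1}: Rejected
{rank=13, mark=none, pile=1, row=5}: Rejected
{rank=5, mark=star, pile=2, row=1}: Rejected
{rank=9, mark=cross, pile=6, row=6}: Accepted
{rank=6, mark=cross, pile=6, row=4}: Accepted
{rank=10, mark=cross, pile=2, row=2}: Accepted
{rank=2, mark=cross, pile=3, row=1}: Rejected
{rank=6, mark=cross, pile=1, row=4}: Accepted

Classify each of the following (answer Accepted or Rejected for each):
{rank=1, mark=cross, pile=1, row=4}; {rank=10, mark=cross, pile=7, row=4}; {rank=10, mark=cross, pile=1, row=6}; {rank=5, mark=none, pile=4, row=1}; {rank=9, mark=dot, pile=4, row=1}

Accepted, Accepted, Accepted, Rejected, Rejected

The simplest hypothesis consistent with all the labels is: row is even.
{rank=1, mark=cross, pile=1, row=4} → row = 4 → Accepted.
{rank=10, mark=cross, pile=7, row=4} → row = 4 → Accepted.
{rank=10, mark=cross, pile=1, row=6} → row = 6 → Accepted.
{rank=5, mark=none, pile=4, row=1} → row = 1 → Rejected.
{rank=9, mark=dot, pile=4, row=1} → row = 1 → Rejected.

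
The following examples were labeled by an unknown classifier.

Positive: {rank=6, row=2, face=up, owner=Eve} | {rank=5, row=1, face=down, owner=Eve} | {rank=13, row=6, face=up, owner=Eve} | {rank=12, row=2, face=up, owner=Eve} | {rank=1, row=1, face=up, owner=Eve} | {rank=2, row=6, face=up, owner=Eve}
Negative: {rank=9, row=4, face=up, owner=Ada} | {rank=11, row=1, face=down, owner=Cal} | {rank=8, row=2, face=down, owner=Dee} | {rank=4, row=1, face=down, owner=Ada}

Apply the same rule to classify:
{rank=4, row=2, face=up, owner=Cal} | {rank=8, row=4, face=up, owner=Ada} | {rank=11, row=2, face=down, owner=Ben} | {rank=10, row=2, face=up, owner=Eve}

Looking at the examples, the only property every 'Positive' case has and every 'Negative' case lacks is: owner is Eve.
{rank=4, row=2, face=up, owner=Cal}: Negative (owner is Cal). {rank=8, row=4, face=up, owner=Ada}: Negative (owner is Ada). {rank=11, row=2, face=down, owner=Ben}: Negative (owner is Ben). {rank=10, row=2, face=up, owner=Eve}: Positive (owner is Eve).

Negative, Negative, Negative, Positive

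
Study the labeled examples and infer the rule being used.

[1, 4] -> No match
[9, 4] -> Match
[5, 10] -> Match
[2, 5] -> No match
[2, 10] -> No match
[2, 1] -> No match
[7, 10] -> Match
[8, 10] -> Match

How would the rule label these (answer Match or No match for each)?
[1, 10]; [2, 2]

No match, No match

Every 'Match' example satisfies: sum ≥ 13. None of the 'No match' examples do.
[1, 10]: No match (1+10 = 11). [2, 2]: No match (2+2 = 4).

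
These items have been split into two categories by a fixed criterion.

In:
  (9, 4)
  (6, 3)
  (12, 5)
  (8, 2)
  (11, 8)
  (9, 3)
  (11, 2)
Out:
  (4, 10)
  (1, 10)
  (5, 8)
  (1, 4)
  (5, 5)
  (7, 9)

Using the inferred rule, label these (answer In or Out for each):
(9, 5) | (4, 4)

In, Out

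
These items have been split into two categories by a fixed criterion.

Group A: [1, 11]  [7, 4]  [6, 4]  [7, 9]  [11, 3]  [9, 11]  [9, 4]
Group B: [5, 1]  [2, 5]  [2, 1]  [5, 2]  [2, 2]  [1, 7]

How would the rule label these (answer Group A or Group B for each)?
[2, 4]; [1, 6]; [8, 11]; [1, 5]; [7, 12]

All 'Group A' examples share one property — sum ≥ 10 — and every 'Group B' example lacks it.

Group B, Group B, Group A, Group B, Group A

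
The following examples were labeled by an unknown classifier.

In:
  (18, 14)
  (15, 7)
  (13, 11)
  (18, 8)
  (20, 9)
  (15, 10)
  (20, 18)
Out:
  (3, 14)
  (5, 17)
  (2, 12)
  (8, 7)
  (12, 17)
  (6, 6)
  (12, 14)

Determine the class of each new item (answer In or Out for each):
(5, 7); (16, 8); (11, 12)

Rule: first ≥ 13. This holds for each 'In' example and fails for each 'Out' one.

Out, In, Out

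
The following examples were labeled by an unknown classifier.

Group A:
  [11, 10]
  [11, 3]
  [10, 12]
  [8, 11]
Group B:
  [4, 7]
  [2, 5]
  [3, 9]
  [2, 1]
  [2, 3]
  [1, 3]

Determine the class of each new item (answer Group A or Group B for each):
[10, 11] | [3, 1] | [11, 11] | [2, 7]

Group A, Group B, Group A, Group B

The pattern is that an item is 'Group A' exactly when: sum ≥ 14.
Group A: [10, 11], since 10+11 = 21. Group B: [3, 1], since 3+1 = 4. Group A: [11, 11], since 11+11 = 22. Group B: [2, 7], since 2+7 = 9.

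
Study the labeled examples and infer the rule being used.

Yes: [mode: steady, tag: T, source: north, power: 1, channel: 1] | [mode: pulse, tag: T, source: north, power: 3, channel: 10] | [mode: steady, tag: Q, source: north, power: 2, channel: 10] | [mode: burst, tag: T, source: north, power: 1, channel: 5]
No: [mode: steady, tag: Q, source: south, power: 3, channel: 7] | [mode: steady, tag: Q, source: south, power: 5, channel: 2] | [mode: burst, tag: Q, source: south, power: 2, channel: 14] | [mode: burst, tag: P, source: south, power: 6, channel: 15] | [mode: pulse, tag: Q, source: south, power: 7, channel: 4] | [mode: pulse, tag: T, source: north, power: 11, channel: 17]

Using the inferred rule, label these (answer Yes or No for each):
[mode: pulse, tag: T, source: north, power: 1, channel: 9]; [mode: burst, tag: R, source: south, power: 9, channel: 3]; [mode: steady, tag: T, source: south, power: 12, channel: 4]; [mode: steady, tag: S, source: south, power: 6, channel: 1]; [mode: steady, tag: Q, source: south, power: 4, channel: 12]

Yes, No, No, No, No

'Yes' ⟺ source is north AND power ≤ 3.
[mode: pulse, tag: T, source: north, power: 1, channel: 9]: source is north, power = 1, matches → Yes. [mode: burst, tag: R, source: south, power: 9, channel: 3]: source is south, power = 9, lacks this property → No. [mode: steady, tag: T, source: south, power: 12, channel: 4]: source is south, power = 12, lacks this property → No. [mode: steady, tag: S, source: south, power: 6, channel: 1]: source is south, power = 6, lacks this property → No. [mode: steady, tag: Q, source: south, power: 4, channel: 12]: source is south, power = 4, lacks this property → No.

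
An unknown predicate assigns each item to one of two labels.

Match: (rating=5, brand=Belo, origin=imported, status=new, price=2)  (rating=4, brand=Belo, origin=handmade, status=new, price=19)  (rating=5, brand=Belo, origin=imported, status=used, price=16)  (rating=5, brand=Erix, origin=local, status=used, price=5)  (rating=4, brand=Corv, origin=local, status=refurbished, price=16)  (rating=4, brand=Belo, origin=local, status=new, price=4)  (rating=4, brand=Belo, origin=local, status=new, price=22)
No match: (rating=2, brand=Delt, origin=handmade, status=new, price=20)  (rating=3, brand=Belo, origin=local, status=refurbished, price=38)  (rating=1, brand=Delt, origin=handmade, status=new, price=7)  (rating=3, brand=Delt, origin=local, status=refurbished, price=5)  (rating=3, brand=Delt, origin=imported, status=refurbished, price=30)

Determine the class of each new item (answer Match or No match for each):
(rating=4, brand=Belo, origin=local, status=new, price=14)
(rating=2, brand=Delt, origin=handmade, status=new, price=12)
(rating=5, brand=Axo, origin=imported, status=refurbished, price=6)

The simplest hypothesis consistent with all the labels is: rating ≥ 4.
(rating=4, brand=Belo, origin=local, status=new, price=14): rating = 4, matches → Match.
(rating=2, brand=Delt, origin=handmade, status=new, price=12): rating = 2, doesn't match → No match.
(rating=5, brand=Axo, origin=imported, status=refurbished, price=6): rating = 5, matches → Match.

Match, No match, Match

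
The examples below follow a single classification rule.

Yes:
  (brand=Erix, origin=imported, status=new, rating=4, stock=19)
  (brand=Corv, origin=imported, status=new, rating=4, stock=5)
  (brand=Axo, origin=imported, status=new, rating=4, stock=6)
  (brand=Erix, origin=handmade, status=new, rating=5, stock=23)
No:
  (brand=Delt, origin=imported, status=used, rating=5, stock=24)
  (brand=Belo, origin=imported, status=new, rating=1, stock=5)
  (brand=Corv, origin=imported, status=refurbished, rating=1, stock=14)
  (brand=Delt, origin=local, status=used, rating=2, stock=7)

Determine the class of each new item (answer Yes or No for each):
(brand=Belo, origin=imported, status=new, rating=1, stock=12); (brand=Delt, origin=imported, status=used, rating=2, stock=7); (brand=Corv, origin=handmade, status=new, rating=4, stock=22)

No, No, Yes

The common property of the 'Yes' items is: status is new AND rating ≥ 2. No 'No' item has it.
(brand=Belo, origin=imported, status=new, rating=1, stock=12): status is new, rating = 1, fails the rule → No. (brand=Delt, origin=imported, status=used, rating=2, stock=7): status is used, rating = 2, fails the rule → No. (brand=Corv, origin=handmade, status=new, rating=4, stock=22): status is new, rating = 4, qualifies → Yes.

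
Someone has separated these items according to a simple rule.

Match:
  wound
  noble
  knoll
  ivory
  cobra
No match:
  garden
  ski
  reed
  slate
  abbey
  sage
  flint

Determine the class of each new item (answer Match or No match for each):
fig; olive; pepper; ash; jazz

No match, Match, No match, No match, No match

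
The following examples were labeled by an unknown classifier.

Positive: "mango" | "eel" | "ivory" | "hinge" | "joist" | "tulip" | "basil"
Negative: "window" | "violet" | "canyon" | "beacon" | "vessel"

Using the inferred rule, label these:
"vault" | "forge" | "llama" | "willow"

Positive, Positive, Positive, Negative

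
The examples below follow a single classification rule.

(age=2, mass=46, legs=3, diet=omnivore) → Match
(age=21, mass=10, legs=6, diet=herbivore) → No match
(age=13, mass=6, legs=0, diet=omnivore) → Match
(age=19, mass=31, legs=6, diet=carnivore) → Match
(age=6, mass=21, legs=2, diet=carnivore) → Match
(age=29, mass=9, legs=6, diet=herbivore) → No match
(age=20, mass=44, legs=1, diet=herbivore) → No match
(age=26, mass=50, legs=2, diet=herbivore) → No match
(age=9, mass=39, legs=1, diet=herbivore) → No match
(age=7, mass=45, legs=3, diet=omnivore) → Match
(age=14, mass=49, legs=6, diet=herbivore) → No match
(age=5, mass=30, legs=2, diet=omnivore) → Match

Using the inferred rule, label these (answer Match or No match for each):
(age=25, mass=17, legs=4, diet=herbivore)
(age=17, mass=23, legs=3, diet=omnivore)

No match, Match

The rule appears to be: diet is not herbivore.
No match: (age=25, mass=17, legs=4, diet=herbivore), since diet is herbivore.
Match: (age=17, mass=23, legs=3, diet=omnivore), since diet is omnivore.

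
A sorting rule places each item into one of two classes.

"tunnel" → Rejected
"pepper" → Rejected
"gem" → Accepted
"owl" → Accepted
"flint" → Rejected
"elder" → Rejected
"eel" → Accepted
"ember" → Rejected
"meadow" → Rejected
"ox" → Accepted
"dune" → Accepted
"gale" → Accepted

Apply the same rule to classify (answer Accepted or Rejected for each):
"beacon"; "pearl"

The rule appears to be: length ≤ 4.
"beacon": Rejected (length 6). "pearl": Rejected (length 5).

Rejected, Rejected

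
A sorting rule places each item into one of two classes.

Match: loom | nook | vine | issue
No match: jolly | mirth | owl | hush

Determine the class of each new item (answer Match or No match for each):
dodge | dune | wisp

The common property of the 'Match' items is: has ≥ 2 vowels. No 'No match' item has it.
dodge: Match (2 vowels).
dune: Match (2 vowels).
wisp: No match (1 vowel).

Match, Match, No match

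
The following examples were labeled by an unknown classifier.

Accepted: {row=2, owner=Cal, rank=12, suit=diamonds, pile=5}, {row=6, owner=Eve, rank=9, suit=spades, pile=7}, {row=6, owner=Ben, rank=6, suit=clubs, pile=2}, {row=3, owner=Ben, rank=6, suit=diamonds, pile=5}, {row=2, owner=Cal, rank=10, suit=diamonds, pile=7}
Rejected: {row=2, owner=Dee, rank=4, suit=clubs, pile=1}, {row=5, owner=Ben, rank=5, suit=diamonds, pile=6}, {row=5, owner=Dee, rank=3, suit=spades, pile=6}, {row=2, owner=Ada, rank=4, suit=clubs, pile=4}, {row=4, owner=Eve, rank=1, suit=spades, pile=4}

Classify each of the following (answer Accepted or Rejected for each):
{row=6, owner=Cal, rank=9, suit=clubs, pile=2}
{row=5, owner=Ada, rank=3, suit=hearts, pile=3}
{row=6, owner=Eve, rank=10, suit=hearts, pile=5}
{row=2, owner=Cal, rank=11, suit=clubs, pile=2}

Accepted, Rejected, Accepted, Accepted

Every 'Accepted' example satisfies: rank ≥ 6. None of the 'Rejected' examples do.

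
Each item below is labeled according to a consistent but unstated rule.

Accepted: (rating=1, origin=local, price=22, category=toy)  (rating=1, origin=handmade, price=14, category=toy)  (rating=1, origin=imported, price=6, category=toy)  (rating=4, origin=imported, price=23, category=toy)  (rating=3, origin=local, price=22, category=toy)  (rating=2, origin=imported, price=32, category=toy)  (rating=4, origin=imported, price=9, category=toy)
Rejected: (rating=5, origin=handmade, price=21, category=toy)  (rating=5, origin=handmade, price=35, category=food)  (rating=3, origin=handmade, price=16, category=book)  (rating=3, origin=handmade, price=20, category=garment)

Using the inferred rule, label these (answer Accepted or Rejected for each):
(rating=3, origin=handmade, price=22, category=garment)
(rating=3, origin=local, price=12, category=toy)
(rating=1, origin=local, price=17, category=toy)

Rejected, Accepted, Accepted

A rule that fits every label: category is toy AND rating ≤ 4 — true of each 'Accepted' example, false of each 'Rejected' one.
(rating=3, origin=handmade, price=22, category=garment) → category is garment, rating = 3 → Rejected. (rating=3, origin=local, price=12, category=toy) → category is toy, rating = 3 → Accepted. (rating=1, origin=local, price=17, category=toy) → category is toy, rating = 1 → Accepted.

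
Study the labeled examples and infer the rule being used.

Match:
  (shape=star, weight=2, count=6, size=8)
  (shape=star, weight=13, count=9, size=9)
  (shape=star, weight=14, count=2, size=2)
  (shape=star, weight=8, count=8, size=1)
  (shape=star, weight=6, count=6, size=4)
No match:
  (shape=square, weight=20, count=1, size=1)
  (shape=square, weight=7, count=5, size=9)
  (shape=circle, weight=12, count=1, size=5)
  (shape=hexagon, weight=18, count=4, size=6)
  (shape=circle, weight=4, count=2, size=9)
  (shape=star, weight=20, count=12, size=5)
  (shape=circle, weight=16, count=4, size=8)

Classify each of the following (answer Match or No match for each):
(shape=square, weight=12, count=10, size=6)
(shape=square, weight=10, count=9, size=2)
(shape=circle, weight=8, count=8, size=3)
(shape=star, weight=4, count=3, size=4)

No match, No match, No match, Match

The classifier is using: shape is star AND count ≤ 9.
(shape=square, weight=12, count=10, size=6): shape is square, count = 10, does not pass → No match. (shape=square, weight=10, count=9, size=2): shape is square, count = 9, does not pass → No match. (shape=circle, weight=8, count=8, size=3): shape is circle, count = 8, does not pass → No match. (shape=star, weight=4, count=3, size=4): shape is star, count = 3, fits → Match.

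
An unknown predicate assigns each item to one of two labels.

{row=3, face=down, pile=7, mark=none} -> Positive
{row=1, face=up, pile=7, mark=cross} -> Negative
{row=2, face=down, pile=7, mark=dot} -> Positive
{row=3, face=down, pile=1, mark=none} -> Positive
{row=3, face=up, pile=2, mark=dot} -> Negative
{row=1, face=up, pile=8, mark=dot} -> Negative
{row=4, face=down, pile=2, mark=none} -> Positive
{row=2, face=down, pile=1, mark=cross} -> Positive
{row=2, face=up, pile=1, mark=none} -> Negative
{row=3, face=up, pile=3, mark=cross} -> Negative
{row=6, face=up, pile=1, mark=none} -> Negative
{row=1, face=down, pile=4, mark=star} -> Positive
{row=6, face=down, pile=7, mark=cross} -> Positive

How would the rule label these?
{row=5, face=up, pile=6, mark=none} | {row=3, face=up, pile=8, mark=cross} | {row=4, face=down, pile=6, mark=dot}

The rule appears to be: face is down.
{row=5, face=up, pile=6, mark=none}: face is up — doesn't match, so Negative.
{row=3, face=up, pile=8, mark=cross}: face is up — doesn't match, so Negative.
{row=4, face=down, pile=6, mark=dot}: face is down — checks out, so Positive.

Negative, Negative, Positive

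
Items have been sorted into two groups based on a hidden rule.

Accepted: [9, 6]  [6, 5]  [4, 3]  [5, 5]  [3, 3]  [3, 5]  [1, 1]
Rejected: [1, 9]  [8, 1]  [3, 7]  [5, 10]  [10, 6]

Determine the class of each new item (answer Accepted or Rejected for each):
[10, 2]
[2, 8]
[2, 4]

Rejected, Rejected, Accepted

The distinguishing property — |first − second| ≤ 3 — holds for all the 'Accepted' cases and none of the 'Rejected' cases.
[10, 2]: |10−2| = 8 — doesn't qualify, so Rejected. [2, 8]: |2−8| = 6 — doesn't qualify, so Rejected. [2, 4]: |2−4| = 2 — satisfies this, so Accepted.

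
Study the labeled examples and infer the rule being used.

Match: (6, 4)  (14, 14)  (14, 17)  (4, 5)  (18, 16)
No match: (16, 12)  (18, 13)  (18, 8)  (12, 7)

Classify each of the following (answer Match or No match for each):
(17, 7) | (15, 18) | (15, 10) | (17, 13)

No match, Match, No match, No match

Rule: |first − second| ≤ 3. This holds for each 'Match' example and fails for each 'No match' one.
(17, 7) → |17−7| = 10 → No match.
(15, 18) → |15−18| = 3 → Match.
(15, 10) → |15−10| = 5 → No match.
(17, 13) → |17−13| = 4 → No match.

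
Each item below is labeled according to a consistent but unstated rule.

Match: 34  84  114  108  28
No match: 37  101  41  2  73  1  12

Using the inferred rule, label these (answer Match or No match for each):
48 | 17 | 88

Match, No match, Match

A rule that fits every label: even AND at least 28 — true of each 'Match' example, false of each 'No match' one.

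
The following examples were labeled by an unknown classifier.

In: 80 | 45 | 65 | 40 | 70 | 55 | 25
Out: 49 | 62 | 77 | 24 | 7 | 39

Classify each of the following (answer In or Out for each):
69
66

A rule that fits every label: multiple of 5 — true of each 'In' example, false of each 'Out' one.

Out, Out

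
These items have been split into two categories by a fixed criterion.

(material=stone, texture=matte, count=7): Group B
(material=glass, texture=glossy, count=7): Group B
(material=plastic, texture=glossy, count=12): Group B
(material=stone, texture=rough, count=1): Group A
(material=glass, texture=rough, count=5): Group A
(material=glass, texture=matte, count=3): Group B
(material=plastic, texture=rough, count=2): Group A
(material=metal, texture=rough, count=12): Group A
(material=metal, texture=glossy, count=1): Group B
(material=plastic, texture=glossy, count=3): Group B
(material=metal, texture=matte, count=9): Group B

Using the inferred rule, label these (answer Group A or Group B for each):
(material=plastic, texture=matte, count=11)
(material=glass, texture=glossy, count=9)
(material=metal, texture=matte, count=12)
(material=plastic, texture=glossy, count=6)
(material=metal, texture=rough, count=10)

Group B, Group B, Group B, Group B, Group A

All 'Group A' examples share one property — texture is rough — and every 'Group B' example lacks it.
(material=plastic, texture=matte, count=11) → texture is matte → Group B.
(material=glass, texture=glossy, count=9) → texture is glossy → Group B.
(material=metal, texture=matte, count=12) → texture is matte → Group B.
(material=plastic, texture=glossy, count=6) → texture is glossy → Group B.
(material=metal, texture=rough, count=10) → texture is rough → Group A.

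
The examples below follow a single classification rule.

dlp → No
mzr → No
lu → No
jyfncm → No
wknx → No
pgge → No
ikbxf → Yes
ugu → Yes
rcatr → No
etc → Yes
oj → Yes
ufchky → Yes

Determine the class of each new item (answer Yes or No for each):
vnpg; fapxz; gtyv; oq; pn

All 'Yes' examples share one property — starts with a vowel — and every 'No' example lacks it.
vnpg → starts with 'v' → No.
fapxz → starts with 'f' → No.
gtyv → starts with 'g' → No.
oq → starts with 'o' → Yes.
pn → starts with 'p' → No.

No, No, No, Yes, No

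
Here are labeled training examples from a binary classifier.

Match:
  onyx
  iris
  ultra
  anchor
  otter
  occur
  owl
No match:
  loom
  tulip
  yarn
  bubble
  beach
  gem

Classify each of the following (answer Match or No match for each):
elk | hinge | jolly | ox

Match, No match, No match, Match

All 'Match' examples share one property — starts with a vowel — and every 'No match' example lacks it.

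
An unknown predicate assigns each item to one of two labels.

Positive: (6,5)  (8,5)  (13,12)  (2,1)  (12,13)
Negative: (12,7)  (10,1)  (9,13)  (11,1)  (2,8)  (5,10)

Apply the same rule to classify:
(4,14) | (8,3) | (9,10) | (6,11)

Rule: |first − second| ≤ 3. This holds for each 'Positive' example and fails for each 'Negative' one.
(4,14): |4−14| = 10 — doesn't qualify, so Negative.
(8,3): |8−3| = 5 — doesn't qualify, so Negative.
(9,10): |9−10| = 1 — has this property, so Positive.
(6,11): |6−11| = 5 — doesn't qualify, so Negative.

Negative, Negative, Positive, Negative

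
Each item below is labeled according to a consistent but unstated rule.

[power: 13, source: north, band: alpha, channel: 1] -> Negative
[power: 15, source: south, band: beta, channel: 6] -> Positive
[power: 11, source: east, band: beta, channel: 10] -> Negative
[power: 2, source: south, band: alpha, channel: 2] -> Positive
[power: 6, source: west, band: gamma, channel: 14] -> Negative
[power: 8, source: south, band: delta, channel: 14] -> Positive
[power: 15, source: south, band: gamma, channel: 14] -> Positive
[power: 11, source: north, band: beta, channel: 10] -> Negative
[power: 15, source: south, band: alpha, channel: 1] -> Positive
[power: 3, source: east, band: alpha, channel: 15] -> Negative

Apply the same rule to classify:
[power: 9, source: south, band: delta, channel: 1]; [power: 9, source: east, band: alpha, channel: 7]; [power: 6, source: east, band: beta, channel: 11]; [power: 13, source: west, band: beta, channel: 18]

Positive, Negative, Negative, Negative

Checking candidate rules against both groups, what survives is: source is south.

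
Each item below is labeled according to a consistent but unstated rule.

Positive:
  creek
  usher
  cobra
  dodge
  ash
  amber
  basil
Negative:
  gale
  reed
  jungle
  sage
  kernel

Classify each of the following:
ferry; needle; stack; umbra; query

Positive, Negative, Positive, Positive, Positive

The rule appears to be: odd length.
ferry: length 5, has this property → Positive.
needle: length 6, does not pass → Negative.
stack: length 5, has this property → Positive.
umbra: length 5, has this property → Positive.
query: length 5, has this property → Positive.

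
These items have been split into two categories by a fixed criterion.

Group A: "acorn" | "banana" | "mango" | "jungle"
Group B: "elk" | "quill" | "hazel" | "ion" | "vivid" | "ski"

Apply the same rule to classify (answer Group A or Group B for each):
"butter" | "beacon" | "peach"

The pattern is that an item is 'Group A' exactly when: length ≥ 5 AND contains 'n'.

Group B, Group A, Group B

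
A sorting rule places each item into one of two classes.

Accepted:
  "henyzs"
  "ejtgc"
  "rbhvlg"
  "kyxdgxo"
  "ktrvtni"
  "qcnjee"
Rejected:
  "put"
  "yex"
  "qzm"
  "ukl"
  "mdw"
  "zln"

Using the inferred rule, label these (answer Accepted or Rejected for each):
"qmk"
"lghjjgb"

Rejected, Accepted

One predicate separates the groups cleanly: length ≥ 5.
"qmk" — length 3, hence Rejected.
"lghjjgb" — length 7, hence Accepted.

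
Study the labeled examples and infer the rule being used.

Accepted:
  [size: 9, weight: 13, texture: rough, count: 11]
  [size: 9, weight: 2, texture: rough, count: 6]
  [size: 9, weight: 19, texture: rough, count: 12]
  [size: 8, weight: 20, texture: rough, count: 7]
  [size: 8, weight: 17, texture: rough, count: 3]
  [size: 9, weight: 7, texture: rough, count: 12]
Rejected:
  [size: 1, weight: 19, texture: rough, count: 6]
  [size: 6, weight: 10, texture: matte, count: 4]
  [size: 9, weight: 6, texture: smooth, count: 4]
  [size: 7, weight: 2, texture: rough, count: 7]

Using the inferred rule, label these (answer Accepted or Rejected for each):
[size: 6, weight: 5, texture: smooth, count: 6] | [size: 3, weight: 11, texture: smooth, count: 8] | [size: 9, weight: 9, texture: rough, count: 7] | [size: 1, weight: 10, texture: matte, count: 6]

Rejected, Rejected, Accepted, Rejected

Every 'Accepted' example satisfies: texture is rough AND size ≥ 8. None of the 'Rejected' examples do.
[size: 6, weight: 5, texture: smooth, count: 6]: texture is smooth, size = 6 — does not pass, so Rejected.
[size: 3, weight: 11, texture: smooth, count: 8]: texture is smooth, size = 3 — does not pass, so Rejected.
[size: 9, weight: 9, texture: rough, count: 7]: texture is rough, size = 9 — matches, so Accepted.
[size: 1, weight: 10, texture: matte, count: 6]: texture is matte, size = 1 — does not pass, so Rejected.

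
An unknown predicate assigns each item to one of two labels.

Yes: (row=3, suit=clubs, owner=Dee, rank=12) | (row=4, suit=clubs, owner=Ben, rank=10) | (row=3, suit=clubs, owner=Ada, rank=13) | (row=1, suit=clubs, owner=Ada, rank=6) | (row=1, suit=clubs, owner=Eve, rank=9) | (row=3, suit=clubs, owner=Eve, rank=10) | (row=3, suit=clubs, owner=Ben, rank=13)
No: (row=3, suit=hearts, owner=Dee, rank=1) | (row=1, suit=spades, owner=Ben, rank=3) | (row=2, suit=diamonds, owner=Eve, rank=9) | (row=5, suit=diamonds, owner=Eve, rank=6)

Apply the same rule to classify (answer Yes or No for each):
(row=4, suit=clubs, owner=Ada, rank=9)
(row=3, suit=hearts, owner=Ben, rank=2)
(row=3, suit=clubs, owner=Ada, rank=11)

The simplest hypothesis consistent with all the labels is: suit is clubs.
Yes: (row=4, suit=clubs, owner=Ada, rank=9), since suit is clubs.
No: (row=3, suit=hearts, owner=Ben, rank=2), since suit is hearts.
Yes: (row=3, suit=clubs, owner=Ada, rank=11), since suit is clubs.

Yes, No, Yes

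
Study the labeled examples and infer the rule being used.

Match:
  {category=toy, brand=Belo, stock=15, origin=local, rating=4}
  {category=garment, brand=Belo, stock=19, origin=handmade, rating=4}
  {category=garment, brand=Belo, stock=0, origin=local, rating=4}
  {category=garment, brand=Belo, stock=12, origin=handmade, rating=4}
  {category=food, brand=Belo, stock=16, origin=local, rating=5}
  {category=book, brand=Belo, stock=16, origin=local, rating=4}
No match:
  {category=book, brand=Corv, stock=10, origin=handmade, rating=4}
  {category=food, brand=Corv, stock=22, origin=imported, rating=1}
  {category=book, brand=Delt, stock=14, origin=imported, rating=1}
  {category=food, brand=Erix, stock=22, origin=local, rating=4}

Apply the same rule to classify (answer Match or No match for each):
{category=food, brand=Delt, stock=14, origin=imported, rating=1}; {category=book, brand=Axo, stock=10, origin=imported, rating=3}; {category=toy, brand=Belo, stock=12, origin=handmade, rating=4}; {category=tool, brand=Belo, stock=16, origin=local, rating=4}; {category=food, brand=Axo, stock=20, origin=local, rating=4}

Rule: brand is Belo. This holds for each 'Match' example and fails for each 'No match' one.
{category=food, brand=Delt, stock=14, origin=imported, rating=1}: brand is Delt — fails this test, so No match. {category=book, brand=Axo, stock=10, origin=imported, rating=3}: brand is Axo — fails this test, so No match. {category=toy, brand=Belo, stock=12, origin=handmade, rating=4}: brand is Belo — fits, so Match. {category=tool, brand=Belo, stock=16, origin=local, rating=4}: brand is Belo — fits, so Match. {category=food, brand=Axo, stock=20, origin=local, rating=4}: brand is Axo — fails this test, so No match.

No match, No match, Match, Match, No match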